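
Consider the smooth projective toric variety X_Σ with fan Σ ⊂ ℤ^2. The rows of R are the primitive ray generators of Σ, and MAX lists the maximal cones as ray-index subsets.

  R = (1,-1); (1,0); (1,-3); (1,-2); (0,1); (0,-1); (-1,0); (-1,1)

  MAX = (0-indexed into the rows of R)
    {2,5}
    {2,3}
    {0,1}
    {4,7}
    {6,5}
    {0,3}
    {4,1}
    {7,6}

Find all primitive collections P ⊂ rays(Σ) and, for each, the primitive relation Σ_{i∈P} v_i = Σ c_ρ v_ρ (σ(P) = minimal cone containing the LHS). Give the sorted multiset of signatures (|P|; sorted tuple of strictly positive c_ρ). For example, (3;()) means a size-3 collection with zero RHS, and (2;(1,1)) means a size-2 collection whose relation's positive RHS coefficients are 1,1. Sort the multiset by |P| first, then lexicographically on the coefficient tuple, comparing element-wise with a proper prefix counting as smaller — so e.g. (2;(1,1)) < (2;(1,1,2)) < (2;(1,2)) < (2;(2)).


Δ(Σ) — 8 vertices, 20 min non-faces:

  P={0,7}:  v_{0} + v_{7} = 0  ⟹  sig = (2;())
  P={1,6}:  v_{1} + v_{6} = 0  ⟹  sig = (2;())
  P={4,5}:  v_{4} + v_{5} = 0  ⟹  sig = (2;())
  P={0,4}:  v_{0} + v_{4} = v_{1}  ⟹  sig = (2;(1))
  P={0,5}:  v_{0} + v_{5} = v_{3}  ⟹  sig = (2;(1))
  P={0,6}:  v_{0} + v_{6} = v_{5}  ⟹  sig = (2;(1))
  P={1,5}:  v_{1} + v_{5} = v_{0}  ⟹  sig = (2;(1))
  P={1,7}:  v_{1} + v_{7} = v_{4}  ⟹  sig = (2;(1))
  P={2,4}:  v_{2} + v_{4} = v_{3}  ⟹  sig = (2;(1))
  P={3,4}:  v_{3} + v_{4} = v_{0}  ⟹  sig = (2;(1))
  P={3,5}:  v_{3} + v_{5} = v_{2}  ⟹  sig = (2;(1))
  P={3,7}:  v_{3} + v_{7} = v_{5}  ⟹  sig = (2;(1))
  P={4,6}:  v_{4} + v_{6} = v_{7}  ⟹  sig = (2;(1))
  P={5,7}:  v_{5} + v_{7} = v_{6}  ⟹  sig = (2;(1))
  P={1,2}:  v_{1} + v_{2} = v_{0} + v_{3}  ⟹  sig = (2;(1,1))
  P={0,2}:  v_{0} + v_{2} = 2·v_{3}  ⟹  sig = (2;(2))
  P={1,3}:  v_{1} + v_{3} = 2·v_{0}  ⟹  sig = (2;(2))
  P={2,7}:  v_{2} + v_{7} = 2·v_{5}  ⟹  sig = (2;(2))
  P={3,6}:  v_{3} + v_{6} = 2·v_{5}  ⟹  sig = (2;(2))
  P={2,6}:  v_{2} + v_{6} = 3·v_{5}  ⟹  sig = (2;(3))

Sorted signature multiset PRS(X):
{ (2;()) ×3,  (2;(1)) ×11,  (2;(1,1)),  (2;(2)) ×4,  (2;(3)) }


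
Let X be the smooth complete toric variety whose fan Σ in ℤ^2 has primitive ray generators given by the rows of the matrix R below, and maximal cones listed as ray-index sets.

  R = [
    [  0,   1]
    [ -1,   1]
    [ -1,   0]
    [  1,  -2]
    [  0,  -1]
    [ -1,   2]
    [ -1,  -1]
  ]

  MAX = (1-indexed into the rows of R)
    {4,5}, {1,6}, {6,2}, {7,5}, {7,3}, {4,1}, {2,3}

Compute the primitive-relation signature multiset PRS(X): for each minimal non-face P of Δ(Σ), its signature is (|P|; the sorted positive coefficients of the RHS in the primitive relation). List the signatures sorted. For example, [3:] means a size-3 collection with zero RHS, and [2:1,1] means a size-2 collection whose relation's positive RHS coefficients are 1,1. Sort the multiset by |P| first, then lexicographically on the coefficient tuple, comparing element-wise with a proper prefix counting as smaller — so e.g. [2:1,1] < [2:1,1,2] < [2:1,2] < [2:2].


14 minimal non-faces of Δ(Σ) (on 7 rays):

  {1,5}:  v_{1} + v_{5} = 0  ⟹  sig = [2:]
  {4,6}:  v_{4} + v_{6} = 0  ⟹  sig = [2:]
  {1,2}:  v_{1} + v_{2} = v_{6}  ⟹  sig = [2:1]
  {1,3}:  v_{1} + v_{3} = v_{2}  ⟹  sig = [2:1]
  {1,7}:  v_{1} + v_{7} = v_{3}  ⟹  sig = [2:1]
  {2,4}:  v_{2} + v_{4} = v_{5}  ⟹  sig = [2:1]
  {2,5}:  v_{2} + v_{5} = v_{3}  ⟹  sig = [2:1]
  {3,5}:  v_{3} + v_{5} = v_{7}  ⟹  sig = [2:1]
  {5,6}:  v_{5} + v_{6} = v_{2}  ⟹  sig = [2:1]
  {6,7}:  v_{6} + v_{7} = v_{2} + v_{3}  ⟹  sig = [2:1,1]
  {2,7}:  v_{2} + v_{7} = 2·v_{3}  ⟹  sig = [2:2]
  {3,4}:  v_{3} + v_{4} = 2·v_{5}  ⟹  sig = [2:2]
  {3,6}:  v_{3} + v_{6} = 2·v_{2}  ⟹  sig = [2:2]
  {4,7}:  v_{4} + v_{7} = 3·v_{5}  ⟹  sig = [2:3]

Hence PRS(X_Σ) =
    [2:]
    [2:]
    [2:1]
    [2:1]
    [2:1]
    [2:1]
    [2:1]
    [2:1]
    [2:1]
    [2:1,1]
    [2:2]
    [2:2]
    [2:2]
    [2:3]


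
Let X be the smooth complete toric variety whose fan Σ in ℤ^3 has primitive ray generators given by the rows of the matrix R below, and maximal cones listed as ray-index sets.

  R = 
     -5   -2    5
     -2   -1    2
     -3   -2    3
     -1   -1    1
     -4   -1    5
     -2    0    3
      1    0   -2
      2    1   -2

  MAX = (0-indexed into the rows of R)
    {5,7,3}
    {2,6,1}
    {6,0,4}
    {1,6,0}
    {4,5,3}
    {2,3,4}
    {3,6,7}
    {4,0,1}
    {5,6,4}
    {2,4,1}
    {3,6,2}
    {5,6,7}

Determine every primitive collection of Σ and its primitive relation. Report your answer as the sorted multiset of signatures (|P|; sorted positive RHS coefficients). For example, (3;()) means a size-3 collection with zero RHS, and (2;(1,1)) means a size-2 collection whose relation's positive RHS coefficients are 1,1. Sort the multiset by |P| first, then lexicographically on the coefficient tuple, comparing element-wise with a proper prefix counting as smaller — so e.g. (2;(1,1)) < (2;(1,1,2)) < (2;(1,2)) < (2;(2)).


|primitive collections| = 14. Relations:

  {1,7}:  v_{1} + v_{7} = 0  so sig = (2;())
  {1,3}:  v_{1} + v_{3} = v_{2}  so sig = (2;(1))
  {1,5}:  v_{1} + v_{5} = v_{4}  so sig = (2;(1))
  {2,7}:  v_{2} + v_{7} = v_{3}  so sig = (2;(1))
  {4,7}:  v_{4} + v_{7} = v_{5}  so sig = (2;(1))
  {0,7}:  v_{0} + v_{7} = v_{4} + v_{6}  so sig = (2;(1,1))
  {2,5}:  v_{2} + v_{5} = v_{3} + v_{4}  so sig = (2;(1,1))
  {0,5}:  v_{0} + v_{5} = 2·v_{4} + v_{6}  so sig = (2;(1,2))
  {0,3}:  v_{0} + v_{3} = 3·v_{1}  so sig = (2;(3))
  {0,2}:  v_{0} + v_{2} = 4·v_{1}  so sig = (2;(4))
  {1,4,6}:  v_{1} + v_{4} + v_{6} = v_{0}  so sig = (3;(1))
  {3,5,6}:  v_{3} + v_{5} + v_{6} = v_{1}  so sig = (3;(1))
  {3,4,6}:  v_{3} + v_{4} + v_{6} = 2·v_{1}  so sig = (3;(2))
  {2,4,6}:  v_{2} + v_{4} + v_{6} = 3·v_{1}  so sig = (3;(3))

Hence PRS(X_Σ) =
    (2;())
    (2;(1))
    (2;(1))
    (2;(1))
    (2;(1))
    (2;(1,1))
    (2;(1,1))
    (2;(1,2))
    (2;(3))
    (2;(4))
    (3;(1))
    (3;(1))
    (3;(2))
    (3;(3))


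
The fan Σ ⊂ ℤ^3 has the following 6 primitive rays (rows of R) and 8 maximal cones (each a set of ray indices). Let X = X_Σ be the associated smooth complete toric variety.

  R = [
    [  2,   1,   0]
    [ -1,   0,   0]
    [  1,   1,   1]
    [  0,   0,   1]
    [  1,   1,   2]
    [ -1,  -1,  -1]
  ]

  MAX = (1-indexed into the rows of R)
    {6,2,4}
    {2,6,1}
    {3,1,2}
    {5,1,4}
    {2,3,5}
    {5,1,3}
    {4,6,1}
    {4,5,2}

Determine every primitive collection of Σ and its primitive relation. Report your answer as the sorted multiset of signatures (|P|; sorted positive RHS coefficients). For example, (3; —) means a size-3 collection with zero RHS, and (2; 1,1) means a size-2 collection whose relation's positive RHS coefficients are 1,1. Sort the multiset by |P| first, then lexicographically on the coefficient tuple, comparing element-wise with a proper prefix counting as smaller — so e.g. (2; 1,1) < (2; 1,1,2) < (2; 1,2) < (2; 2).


|primitive collections| = 5. Relations:

  P = {3,6}:  v_{3} + v_{6} = 0  ⟹  sig = (2; —)
  P = {3,4}:  v_{3} + v_{4} = v_{5}  ⟹  sig = (2; 1)
  P = {5,6}:  v_{5} + v_{6} = v_{4}  ⟹  sig = (2; 1)
  P = {1,2,4}:  v_{1} + v_{2} + v_{4} = v_{3}  ⟹  sig = (3; 1)
  P = {1,2,5}:  v_{1} + v_{2} + v_{5} = 2·v_{3}  ⟹  sig = (3; 2)

Sorted signature multiset PRS(X):
    |P|=2: 3 collections, coeffs (), (1), (1)
    |P|=3: 2 collections, coeffs (1), (2)


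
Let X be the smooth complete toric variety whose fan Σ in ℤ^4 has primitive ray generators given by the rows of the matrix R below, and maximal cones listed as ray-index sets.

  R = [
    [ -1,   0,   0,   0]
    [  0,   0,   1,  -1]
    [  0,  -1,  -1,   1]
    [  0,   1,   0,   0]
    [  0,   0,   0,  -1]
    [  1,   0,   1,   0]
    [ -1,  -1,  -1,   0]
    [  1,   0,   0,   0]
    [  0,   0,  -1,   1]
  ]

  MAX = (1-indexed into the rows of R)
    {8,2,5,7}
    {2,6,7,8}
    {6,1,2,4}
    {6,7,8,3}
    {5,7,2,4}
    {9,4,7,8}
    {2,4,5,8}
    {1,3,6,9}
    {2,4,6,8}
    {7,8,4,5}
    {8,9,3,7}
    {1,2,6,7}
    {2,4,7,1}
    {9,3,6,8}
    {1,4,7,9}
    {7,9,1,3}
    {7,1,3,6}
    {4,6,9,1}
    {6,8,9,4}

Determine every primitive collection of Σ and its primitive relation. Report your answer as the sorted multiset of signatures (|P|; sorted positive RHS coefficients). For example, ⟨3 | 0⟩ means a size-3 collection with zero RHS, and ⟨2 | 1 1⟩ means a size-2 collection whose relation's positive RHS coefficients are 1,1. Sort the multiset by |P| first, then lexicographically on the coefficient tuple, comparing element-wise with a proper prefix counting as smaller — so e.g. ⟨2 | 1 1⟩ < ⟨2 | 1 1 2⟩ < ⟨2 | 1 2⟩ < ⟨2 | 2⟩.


|primitive collections| = 11. Relations:

  P = {1,8}:  v_{1} + v_{8} = 0 ; sig = ⟨2 | 0⟩
  P = {2,9}:  v_{2} + v_{9} = 0 ; sig = ⟨2 | 0⟩
  P = {3,4}:  v_{3} + v_{4} = v_{9} ; sig = ⟨2 | 1⟩
  P = {2,3}:  v_{2} + v_{3} = v_{6} + v_{7} ; sig = ⟨2 | 1 1⟩
  P = {3,5}:  v_{3} + v_{5} = v_{7} + v_{8} ; sig = ⟨2 | 1 1⟩
  P = {5,6}:  v_{5} + v_{6} = v_{2} + v_{8} ; sig = ⟨2 | 1 1⟩
  P = {1,5}:  v_{1} + v_{5} = v_{2} + v_{4} + v_{7} ; sig = ⟨2 | 1 1 1⟩
  P = {5,9}:  v_{5} + v_{9} = v_{4} + v_{7} + v_{8} ; sig = ⟨2 | 1 1 1⟩
  P = {4,6,7}:  v_{4} + v_{6} + v_{7} = 0 ; sig = ⟨3 | 0⟩
  P = {6,7,9}:  v_{6} + v_{7} + v_{9} = v_{3} ; sig = ⟨3 | 1⟩
  P = {2,4,7,8}:  v_{2} + v_{4} + v_{7} + v_{8} = v_{5} ; sig = ⟨4 | 1⟩

Signatures (|P|; sorted positive RHS coefficients), sorted:
    ⟨2 | 0⟩
    ⟨2 | 0⟩
    ⟨2 | 1⟩
    ⟨2 | 1 1⟩
    ⟨2 | 1 1⟩
    ⟨2 | 1 1⟩
    ⟨2 | 1 1 1⟩
    ⟨2 | 1 1 1⟩
    ⟨3 | 0⟩
    ⟨3 | 1⟩
    ⟨4 | 1⟩


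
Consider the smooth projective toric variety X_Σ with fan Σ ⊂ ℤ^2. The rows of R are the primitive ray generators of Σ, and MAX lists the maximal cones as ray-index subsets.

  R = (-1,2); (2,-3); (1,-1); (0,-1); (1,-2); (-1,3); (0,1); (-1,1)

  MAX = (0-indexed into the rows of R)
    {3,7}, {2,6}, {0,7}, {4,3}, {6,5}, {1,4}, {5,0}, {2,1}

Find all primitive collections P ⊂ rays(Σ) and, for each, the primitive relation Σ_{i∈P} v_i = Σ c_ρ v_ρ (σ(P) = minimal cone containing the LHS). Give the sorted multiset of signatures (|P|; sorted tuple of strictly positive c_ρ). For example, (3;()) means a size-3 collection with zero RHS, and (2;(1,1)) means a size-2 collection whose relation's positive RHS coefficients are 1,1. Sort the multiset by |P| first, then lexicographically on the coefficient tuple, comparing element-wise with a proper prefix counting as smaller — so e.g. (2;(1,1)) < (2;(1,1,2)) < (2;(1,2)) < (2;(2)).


|primitive collections| = 20. Relations:

  P = {0,4}:  v_{0} + v_{4} = 0  so sig = (2;())
  P = {2,7}:  v_{2} + v_{7} = 0  so sig = (2;())
  P = {3,6}:  v_{3} + v_{6} = 0  so sig = (2;())
  P = {0,1}:  v_{0} + v_{1} = v_{2}  so sig = (2;(1))
  P = {0,2}:  v_{0} + v_{2} = v_{6}  so sig = (2;(1))
  P = {0,3}:  v_{0} + v_{3} = v_{7}  so sig = (2;(1))
  P = {0,6}:  v_{0} + v_{6} = v_{5}  so sig = (2;(1))
  P = {1,7}:  v_{1} + v_{7} = v_{4}  so sig = (2;(1))
  P = {2,3}:  v_{2} + v_{3} = v_{4}  so sig = (2;(1))
  P = {2,4}:  v_{2} + v_{4} = v_{1}  so sig = (2;(1))
  P = {3,5}:  v_{3} + v_{5} = v_{0}  so sig = (2;(1))
  P = {4,5}:  v_{4} + v_{5} = v_{6}  so sig = (2;(1))
  P = {4,6}:  v_{4} + v_{6} = v_{2}  so sig = (2;(1))
  P = {4,7}:  v_{4} + v_{7} = v_{3}  so sig = (2;(1))
  P = {6,7}:  v_{6} + v_{7} = v_{0}  so sig = (2;(1))
  P = {1,5}:  v_{1} + v_{5} = v_{2} + v_{6}  so sig = (2;(1,1))
  P = {1,3}:  v_{1} + v_{3} = 2·v_{4}  so sig = (2;(2))
  P = {1,6}:  v_{1} + v_{6} = 2·v_{2}  so sig = (2;(2))
  P = {2,5}:  v_{2} + v_{5} = 2·v_{6}  so sig = (2;(2))
  P = {5,7}:  v_{5} + v_{7} = 2·v_{0}  so sig = (2;(2))

Signatures (|P|; sorted positive RHS coefficients), sorted:
    |P|=2: 20 collections, coeffs (), (), (), (1), (1), (1), (1), (1), (1), (1), (1), (1), (1), (1), (1), (1,1), (2), (2), (2), (2)


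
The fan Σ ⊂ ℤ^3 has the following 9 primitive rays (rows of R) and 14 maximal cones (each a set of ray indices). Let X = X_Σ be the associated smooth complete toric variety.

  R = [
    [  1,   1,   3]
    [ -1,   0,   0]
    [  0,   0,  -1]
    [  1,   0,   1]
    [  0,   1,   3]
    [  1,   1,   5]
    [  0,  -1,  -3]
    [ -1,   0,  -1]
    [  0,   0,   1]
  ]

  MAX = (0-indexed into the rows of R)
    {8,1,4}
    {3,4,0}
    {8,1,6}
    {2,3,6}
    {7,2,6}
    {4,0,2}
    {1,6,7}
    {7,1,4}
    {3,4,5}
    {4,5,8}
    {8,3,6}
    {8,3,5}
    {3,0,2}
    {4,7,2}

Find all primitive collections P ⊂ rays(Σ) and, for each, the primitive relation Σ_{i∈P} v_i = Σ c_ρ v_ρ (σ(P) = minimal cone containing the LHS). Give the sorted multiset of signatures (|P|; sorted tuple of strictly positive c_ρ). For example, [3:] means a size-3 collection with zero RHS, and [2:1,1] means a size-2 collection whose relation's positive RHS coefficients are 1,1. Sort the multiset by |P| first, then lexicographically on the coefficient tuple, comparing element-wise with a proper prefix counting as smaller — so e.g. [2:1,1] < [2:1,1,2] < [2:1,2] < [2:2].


17 minimal non-faces of Δ(Σ) (on 9 rays):

  P={2,8}:  v_{2} + v_{8} = 0 ; sig = [2:]
  P={3,7}:  v_{3} + v_{7} = 0 ; sig = [2:]
  P={4,6}:  v_{4} + v_{6} = 0 ; sig = [2:]
  P={0,1}:  v_{0} + v_{1} = v_{4} ; sig = [2:1]
  P={1,2}:  v_{1} + v_{2} = v_{7} ; sig = [2:1]
  P={1,3}:  v_{1} + v_{3} = v_{8} ; sig = [2:1]
  P={7,8}:  v_{7} + v_{8} = v_{1} ; sig = [2:1]
  P={0,6}:  v_{0} + v_{6} = v_{2} + v_{3} ; sig = [2:1,1]
  P={0,7}:  v_{0} + v_{7} = v_{2} + v_{4} ; sig = [2:1,1]
  P={0,8}:  v_{0} + v_{8} = v_{3} + v_{4} ; sig = [2:1,1]
  P={2,5}:  v_{2} + v_{5} = v_{3} + v_{4} ; sig = [2:1,1]
  P={5,6}:  v_{5} + v_{6} = v_{3} + v_{8} ; sig = [2:1,1]
  P={5,7}:  v_{5} + v_{7} = v_{4} + v_{8} ; sig = [2:1,1]
  P={1,5}:  v_{1} + v_{5} = v_{4} + 2·v_{8} ; sig = [2:1,2]
  P={0,5}:  v_{0} + v_{5} = 2·v_{3} + 2·v_{4} ; sig = [2:2,2]
  P={2,3,4}:  v_{2} + v_{3} + v_{4} = v_{0} ; sig = [3:1]
  P={3,4,8}:  v_{3} + v_{4} + v_{8} = v_{5} ; sig = [3:1]

Hence PRS(X_Σ) =
    [2:]
    [2:]
    [2:]
    [2:1]
    [2:1]
    [2:1]
    [2:1]
    [2:1,1]
    [2:1,1]
    [2:1,1]
    [2:1,1]
    [2:1,1]
    [2:1,1]
    [2:1,2]
    [2:2,2]
    [3:1]
    [3:1]


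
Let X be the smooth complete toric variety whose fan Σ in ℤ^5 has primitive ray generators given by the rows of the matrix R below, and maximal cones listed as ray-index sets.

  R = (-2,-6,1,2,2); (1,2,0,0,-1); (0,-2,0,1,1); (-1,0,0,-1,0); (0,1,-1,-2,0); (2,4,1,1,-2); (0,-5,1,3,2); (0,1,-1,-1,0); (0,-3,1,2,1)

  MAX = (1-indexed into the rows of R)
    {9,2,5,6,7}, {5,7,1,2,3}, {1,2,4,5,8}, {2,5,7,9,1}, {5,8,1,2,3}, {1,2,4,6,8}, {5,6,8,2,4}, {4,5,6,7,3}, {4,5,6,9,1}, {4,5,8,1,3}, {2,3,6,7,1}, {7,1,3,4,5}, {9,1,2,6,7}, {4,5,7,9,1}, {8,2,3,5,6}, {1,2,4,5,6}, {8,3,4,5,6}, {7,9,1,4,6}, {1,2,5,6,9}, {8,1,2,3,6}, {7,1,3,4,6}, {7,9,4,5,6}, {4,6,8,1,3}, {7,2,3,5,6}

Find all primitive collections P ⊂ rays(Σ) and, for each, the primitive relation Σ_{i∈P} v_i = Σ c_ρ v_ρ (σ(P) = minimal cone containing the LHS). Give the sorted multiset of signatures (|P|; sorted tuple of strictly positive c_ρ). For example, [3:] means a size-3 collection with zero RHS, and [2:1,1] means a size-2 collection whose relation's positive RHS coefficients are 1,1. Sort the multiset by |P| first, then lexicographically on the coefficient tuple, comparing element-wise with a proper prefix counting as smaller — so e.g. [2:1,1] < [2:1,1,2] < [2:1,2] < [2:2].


|primitive collections| = 9. Relations:

  {3,9}:  v_{3} + v_{9} = v_{7} — sig = [2:1]
  {8,9}:  v_{8} + v_{9} = v_{3} — sig = [2:1]
  {7,8}:  v_{7} + v_{8} = 2·v_{3} — sig = [2:2]
  {2,3,4}:  v_{2} + v_{3} + v_{4} = 0 — sig = [3:]
  {2,4,7}:  v_{2} + v_{4} + v_{7} = v_{9} — sig = [3:1]
  {2,4,9}:  v_{2} + v_{4} + v_{9} = v_{1} + v_{5} + v_{6} — sig = [3:1,1,1]
  {1,5,6,8}:  v_{1} + v_{5} + v_{6} + v_{8} = 0 — sig = [4:]
  {1,3,5,6}:  v_{1} + v_{3} + v_{5} + v_{6} = v_{9} — sig = [4:1]
  {1,5,6,7}:  v_{1} + v_{5} + v_{6} + v_{7} = 2·v_{9} — sig = [4:2]

Signatures (|P|; sorted positive RHS coefficients), sorted:
{ [2:1] ×2,  [2:2],  [3:],  [3:1],  [3:1,1,1],  [4:],  [4:1],  [4:2] }


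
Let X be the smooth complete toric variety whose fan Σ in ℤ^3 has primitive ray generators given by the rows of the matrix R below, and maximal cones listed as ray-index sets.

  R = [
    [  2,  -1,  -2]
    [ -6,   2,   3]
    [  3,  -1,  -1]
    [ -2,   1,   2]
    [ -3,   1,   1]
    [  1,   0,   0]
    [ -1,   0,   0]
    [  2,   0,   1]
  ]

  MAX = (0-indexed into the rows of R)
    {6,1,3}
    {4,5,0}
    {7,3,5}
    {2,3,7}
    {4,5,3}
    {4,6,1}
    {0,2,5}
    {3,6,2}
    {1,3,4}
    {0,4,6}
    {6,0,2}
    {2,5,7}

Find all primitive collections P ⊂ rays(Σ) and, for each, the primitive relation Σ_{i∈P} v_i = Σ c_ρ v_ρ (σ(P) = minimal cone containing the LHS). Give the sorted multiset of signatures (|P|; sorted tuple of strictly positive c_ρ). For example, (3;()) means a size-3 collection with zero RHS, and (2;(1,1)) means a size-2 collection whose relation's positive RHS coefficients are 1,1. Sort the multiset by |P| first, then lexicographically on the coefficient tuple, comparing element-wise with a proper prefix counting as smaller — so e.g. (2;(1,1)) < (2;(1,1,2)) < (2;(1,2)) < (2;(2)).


Σ has 12 primitive collections:

  {0,3}:  v_{0} + v_{3} = 0  →  sig = (2;())
  {2,4}:  v_{2} + v_{4} = 0  →  sig = (2;())
  {5,6}:  v_{5} + v_{6} = 0  →  sig = (2;())
  {0,1}:  v_{0} + v_{1} = v_{4} + v_{6}  →  sig = (2;(1,1))
  {0,7}:  v_{0} + v_{7} = v_{2} + v_{5}  →  sig = (2;(1,1))
  {1,2}:  v_{1} + v_{2} = v_{3} + v_{6}  →  sig = (2;(1,1))
  {1,5}:  v_{1} + v_{5} = v_{3} + v_{4}  →  sig = (2;(1,1))
  {4,7}:  v_{4} + v_{7} = v_{3} + v_{5}  →  sig = (2;(1,1))
  {6,7}:  v_{6} + v_{7} = v_{2} + v_{3}  →  sig = (2;(1,1))
  {1,7}:  v_{1} + v_{7} = 2·v_{3}  →  sig = (2;(2))
  {2,3,5}:  v_{2} + v_{3} + v_{5} = v_{7}  →  sig = (3;(1))
  {3,4,6}:  v_{3} + v_{4} + v_{6} = v_{1}  →  sig = (3;(1))

so the primitive-relation signature multiset is
{ (2;()) ×3,  (2;(1,1)) ×6,  (2;(2)),  (3;(1)) ×2 }


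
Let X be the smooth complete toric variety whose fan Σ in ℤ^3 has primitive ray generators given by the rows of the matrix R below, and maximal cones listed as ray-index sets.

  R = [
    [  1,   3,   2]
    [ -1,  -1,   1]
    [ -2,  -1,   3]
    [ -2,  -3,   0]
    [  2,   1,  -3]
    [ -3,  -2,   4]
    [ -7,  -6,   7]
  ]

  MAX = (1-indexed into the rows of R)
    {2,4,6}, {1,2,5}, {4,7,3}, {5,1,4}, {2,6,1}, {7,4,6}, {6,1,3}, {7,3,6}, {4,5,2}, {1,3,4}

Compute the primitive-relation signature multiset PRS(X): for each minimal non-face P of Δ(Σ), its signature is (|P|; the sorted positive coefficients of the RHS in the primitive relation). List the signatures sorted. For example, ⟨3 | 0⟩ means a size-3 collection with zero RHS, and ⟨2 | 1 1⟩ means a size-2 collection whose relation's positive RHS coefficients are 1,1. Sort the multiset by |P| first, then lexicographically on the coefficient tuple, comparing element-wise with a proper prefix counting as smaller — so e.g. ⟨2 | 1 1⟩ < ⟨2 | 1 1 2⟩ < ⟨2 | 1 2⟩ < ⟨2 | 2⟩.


9 collections generate NE(X_Σ); each relation:

  {3,5}:  v_{3} + v_{5} = 0 — sig = ⟨2 | 0⟩
  {2,3}:  v_{2} + v_{3} = v_{6} — sig = ⟨2 | 1⟩
  {5,6}:  v_{5} + v_{6} = v_{2} — sig = ⟨2 | 1⟩
  {5,7}:  v_{5} + v_{7} = v_{4} + v_{6} — sig = ⟨2 | 1 1⟩
  {2,7}:  v_{2} + v_{7} = v_{4} + 2·v_{6} — sig = ⟨2 | 1 2⟩
  {1,7}:  v_{1} + v_{7} = 3·v_{3} — sig = ⟨2 | 3⟩
  {1,2,4}:  v_{1} + v_{2} + v_{4} = v_{3} — sig = ⟨3 | 1⟩
  {3,4,6}:  v_{3} + v_{4} + v_{6} = v_{7} — sig = ⟨3 | 1⟩
  {1,4,6}:  v_{1} + v_{4} + v_{6} = 2·v_{3} — sig = ⟨3 | 2⟩

Signatures (|P|; sorted positive RHS coefficients), sorted:
    |P|=2: 6 collections, coeffs (), (1), (1), (1,1), (1,2), (3)
    |P|=3: 3 collections, coeffs (1), (1), (2)


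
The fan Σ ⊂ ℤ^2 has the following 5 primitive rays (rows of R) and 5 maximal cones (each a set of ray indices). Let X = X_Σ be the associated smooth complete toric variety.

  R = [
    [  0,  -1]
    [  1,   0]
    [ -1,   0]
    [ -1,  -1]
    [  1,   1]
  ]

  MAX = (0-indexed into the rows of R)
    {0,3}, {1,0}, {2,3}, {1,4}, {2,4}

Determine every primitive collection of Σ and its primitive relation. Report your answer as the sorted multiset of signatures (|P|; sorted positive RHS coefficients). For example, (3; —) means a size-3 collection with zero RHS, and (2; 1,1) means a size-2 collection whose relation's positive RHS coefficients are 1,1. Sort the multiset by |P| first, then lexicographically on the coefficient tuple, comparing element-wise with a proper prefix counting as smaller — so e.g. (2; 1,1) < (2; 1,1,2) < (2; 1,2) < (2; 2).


Minimal non-faces — 5 found among 5 rays, 5 max cones:

  {1,2}:  v_{1} + v_{2} = 0  so sig = (2; —)
  {3,4}:  v_{3} + v_{4} = 0  so sig = (2; —)
  {0,2}:  v_{0} + v_{2} = v_{3}  so sig = (2; 1)
  {0,4}:  v_{0} + v_{4} = v_{1}  so sig = (2; 1)
  {1,3}:  v_{1} + v_{3} = v_{0}  so sig = (2; 1)

Sorted signature multiset PRS(X):
{ (2; —) ×2,  (2; 1) ×3 }


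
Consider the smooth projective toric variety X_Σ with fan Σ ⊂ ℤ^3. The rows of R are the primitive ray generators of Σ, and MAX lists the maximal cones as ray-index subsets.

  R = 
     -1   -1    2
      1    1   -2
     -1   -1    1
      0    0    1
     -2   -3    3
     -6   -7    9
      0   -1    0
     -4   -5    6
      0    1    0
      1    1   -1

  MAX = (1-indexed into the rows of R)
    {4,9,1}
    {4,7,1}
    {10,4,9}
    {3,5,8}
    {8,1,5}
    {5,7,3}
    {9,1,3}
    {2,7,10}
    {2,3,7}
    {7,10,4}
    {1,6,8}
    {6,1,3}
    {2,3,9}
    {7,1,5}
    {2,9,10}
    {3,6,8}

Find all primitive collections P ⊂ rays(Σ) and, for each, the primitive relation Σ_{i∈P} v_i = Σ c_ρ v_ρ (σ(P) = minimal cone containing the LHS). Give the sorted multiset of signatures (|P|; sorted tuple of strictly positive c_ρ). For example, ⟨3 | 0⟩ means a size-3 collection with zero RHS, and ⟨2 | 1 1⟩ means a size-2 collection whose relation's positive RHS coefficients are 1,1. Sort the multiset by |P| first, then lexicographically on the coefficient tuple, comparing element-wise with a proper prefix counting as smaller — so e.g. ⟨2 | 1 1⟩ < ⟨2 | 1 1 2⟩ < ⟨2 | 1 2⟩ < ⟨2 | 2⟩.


24 collections generate NE(X_Σ); each relation:

  {1,2}:  v_{1} + v_{2} = 0  so sig = ⟨2 | 0⟩
  {3,10}:  v_{3} + v_{10} = 0  so sig = ⟨2 | 0⟩
  {7,9}:  v_{7} + v_{9} = 0  so sig = ⟨2 | 0⟩
  {1,10}:  v_{1} + v_{10} = v_{4}  so sig = ⟨2 | 1⟩
  {2,4}:  v_{2} + v_{4} = v_{10}  so sig = ⟨2 | 1⟩
  {3,4}:  v_{3} + v_{4} = v_{1}  so sig = ⟨2 | 1⟩
  {2,5}:  v_{2} + v_{5} = v_{3} + v_{7}  so sig = ⟨2 | 1 1⟩
  {2,6}:  v_{2} + v_{6} = v_{3} + v_{8}  so sig = ⟨2 | 1 1⟩
  {2,8}:  v_{2} + v_{8} = v_{3} + v_{5}  so sig = ⟨2 | 1 1⟩
  {5,9}:  v_{5} + v_{9} = v_{1} + v_{3}  so sig = ⟨2 | 1 1⟩
  {5,10}:  v_{5} + v_{10} = v_{1} + v_{7}  so sig = ⟨2 | 1 1⟩
  {6,7}:  v_{6} + v_{7} = v_{5} + v_{8}  so sig = ⟨2 | 1 1⟩
  {6,10}:  v_{6} + v_{10} = v_{1} + v_{8}  so sig = ⟨2 | 1 1⟩
  {8,10}:  v_{8} + v_{10} = v_{1} + v_{5}  so sig = ⟨2 | 1 1⟩
  {4,5}:  v_{4} + v_{5} = 2·v_{1} + v_{7}  so sig = ⟨2 | 1 2⟩
  {4,6}:  v_{4} + v_{6} = 2·v_{1} + v_{8}  so sig = ⟨2 | 1 2⟩
  {4,8}:  v_{4} + v_{8} = 2·v_{1} + v_{5}  so sig = ⟨2 | 1 2⟩
  {5,6}:  v_{5} + v_{6} = 2·v_{8}  so sig = ⟨2 | 2⟩
  {7,8}:  v_{7} + v_{8} = 2·v_{5}  so sig = ⟨2 | 2⟩
  {8,9}:  v_{8} + v_{9} = 2·v_{1} + 2·v_{3}  so sig = ⟨2 | 2 2⟩
  {6,9}:  v_{6} + v_{9} = 3·v_{1} + 3·v_{3}  so sig = ⟨2 | 3 3⟩
  {1,3,5}:  v_{1} + v_{3} + v_{5} = v_{8}  so sig = ⟨3 | 1⟩
  {1,3,7}:  v_{1} + v_{3} + v_{7} = v_{5}  so sig = ⟨3 | 1⟩
  {1,3,8}:  v_{1} + v_{3} + v_{8} = v_{6}  so sig = ⟨3 | 1⟩

Signatures (|P|; sorted positive RHS coefficients), sorted:
{ ⟨2 | 0⟩ ×3,  ⟨2 | 1⟩ ×3,  ⟨2 | 1 1⟩ ×8,  ⟨2 | 1 2⟩ ×3,  ⟨2 | 2⟩ ×2,  ⟨2 | 2 2⟩,  ⟨2 | 3 3⟩,  ⟨3 | 1⟩ ×3 }


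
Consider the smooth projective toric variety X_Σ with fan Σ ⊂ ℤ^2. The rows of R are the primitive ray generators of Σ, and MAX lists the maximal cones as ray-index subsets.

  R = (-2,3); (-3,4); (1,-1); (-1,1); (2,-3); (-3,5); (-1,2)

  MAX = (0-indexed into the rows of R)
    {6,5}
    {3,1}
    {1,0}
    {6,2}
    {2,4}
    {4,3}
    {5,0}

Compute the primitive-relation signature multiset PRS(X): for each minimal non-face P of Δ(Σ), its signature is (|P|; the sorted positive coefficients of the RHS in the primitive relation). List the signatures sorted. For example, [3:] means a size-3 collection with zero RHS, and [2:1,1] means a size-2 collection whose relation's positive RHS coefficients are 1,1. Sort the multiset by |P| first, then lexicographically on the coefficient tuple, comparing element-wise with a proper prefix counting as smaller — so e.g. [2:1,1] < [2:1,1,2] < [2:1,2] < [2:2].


The 14 primitive collections of Σ (r=7, n=2):

  P={0,4}:  v_{0} + v_{4} = 0 — sig = [2:]
  P={2,3}:  v_{2} + v_{3} = 0 — sig = [2:]
  P={0,2}:  v_{0} + v_{2} = v_{6} — sig = [2:1]
  P={0,3}:  v_{0} + v_{3} = v_{1} — sig = [2:1]
  P={0,6}:  v_{0} + v_{6} = v_{5} — sig = [2:1]
  P={1,2}:  v_{1} + v_{2} = v_{0} — sig = [2:1]
  P={1,4}:  v_{1} + v_{4} = v_{3} — sig = [2:1]
  P={3,6}:  v_{3} + v_{6} = v_{0} — sig = [2:1]
  P={4,5}:  v_{4} + v_{5} = v_{6} — sig = [2:1]
  P={4,6}:  v_{4} + v_{6} = v_{2} — sig = [2:1]
  P={1,6}:  v_{1} + v_{6} = 2·v_{0} — sig = [2:2]
  P={2,5}:  v_{2} + v_{5} = 2·v_{6} — sig = [2:2]
  P={3,5}:  v_{3} + v_{5} = 2·v_{0} — sig = [2:2]
  P={1,5}:  v_{1} + v_{5} = 3·v_{0} — sig = [2:3]

Signatures (|P|; sorted positive RHS coefficients), sorted:
{ [2:] ×2,  [2:1] ×8,  [2:2] ×3,  [2:3] }


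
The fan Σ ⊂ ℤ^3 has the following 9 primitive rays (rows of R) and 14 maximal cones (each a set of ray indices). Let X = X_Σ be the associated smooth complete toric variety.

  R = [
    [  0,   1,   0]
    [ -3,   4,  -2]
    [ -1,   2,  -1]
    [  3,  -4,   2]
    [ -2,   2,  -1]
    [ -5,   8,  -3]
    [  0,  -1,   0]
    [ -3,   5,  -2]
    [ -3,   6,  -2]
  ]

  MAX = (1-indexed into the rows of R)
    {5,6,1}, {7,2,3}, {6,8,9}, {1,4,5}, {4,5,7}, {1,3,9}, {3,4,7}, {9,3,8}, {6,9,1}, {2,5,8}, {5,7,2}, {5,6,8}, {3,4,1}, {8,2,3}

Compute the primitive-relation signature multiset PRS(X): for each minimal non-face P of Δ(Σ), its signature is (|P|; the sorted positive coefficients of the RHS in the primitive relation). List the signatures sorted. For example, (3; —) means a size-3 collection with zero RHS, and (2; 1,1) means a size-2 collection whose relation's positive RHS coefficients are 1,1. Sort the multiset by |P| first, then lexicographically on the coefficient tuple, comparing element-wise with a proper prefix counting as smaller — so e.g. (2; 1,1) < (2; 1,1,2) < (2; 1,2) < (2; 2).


Minimal non-faces — 15 found among 9 rays, 14 max cones:

  P={1,7}:  v_{1} + v_{7} = 0  so sig = (2; —)
  P={2,4}:  v_{2} + v_{4} = 0  so sig = (2; —)
  P={1,2}:  v_{1} + v_{2} = v_{8}  so sig = (2; 1)
  P={1,8}:  v_{1} + v_{8} = v_{9}  so sig = (2; 1)
  P={3,5}:  v_{3} + v_{5} = v_{2}  so sig = (2; 1)
  P={4,8}:  v_{4} + v_{8} = v_{1}  so sig = (2; 1)
  P={5,9}:  v_{5} + v_{9} = v_{6}  so sig = (2; 1)
  P={7,8}:  v_{7} + v_{8} = v_{2}  so sig = (2; 1)
  P={7,9}:  v_{7} + v_{9} = v_{8}  so sig = (2; 1)
  P={6,7}:  v_{6} + v_{7} = v_{5} + v_{8}  so sig = (2; 1,1)
  P={2,6}:  v_{2} + v_{6} = v_{5} + 2·v_{8}  so sig = (2; 1,2)
  P={4,6}:  v_{4} + v_{6} = 2·v_{1} + v_{5}  so sig = (2; 1,2)
  P={2,9}:  v_{2} + v_{9} = 2·v_{8}  so sig = (2; 2)
  P={3,6}:  v_{3} + v_{6} = 2·v_{8}  so sig = (2; 2)
  P={4,9}:  v_{4} + v_{9} = 2·v_{1}  so sig = (2; 2)

so the primitive-relation signature multiset is
{ (2; —) ×2,  (2; 1) ×7,  (2; 1,1),  (2; 1,2) ×2,  (2; 2) ×3 }


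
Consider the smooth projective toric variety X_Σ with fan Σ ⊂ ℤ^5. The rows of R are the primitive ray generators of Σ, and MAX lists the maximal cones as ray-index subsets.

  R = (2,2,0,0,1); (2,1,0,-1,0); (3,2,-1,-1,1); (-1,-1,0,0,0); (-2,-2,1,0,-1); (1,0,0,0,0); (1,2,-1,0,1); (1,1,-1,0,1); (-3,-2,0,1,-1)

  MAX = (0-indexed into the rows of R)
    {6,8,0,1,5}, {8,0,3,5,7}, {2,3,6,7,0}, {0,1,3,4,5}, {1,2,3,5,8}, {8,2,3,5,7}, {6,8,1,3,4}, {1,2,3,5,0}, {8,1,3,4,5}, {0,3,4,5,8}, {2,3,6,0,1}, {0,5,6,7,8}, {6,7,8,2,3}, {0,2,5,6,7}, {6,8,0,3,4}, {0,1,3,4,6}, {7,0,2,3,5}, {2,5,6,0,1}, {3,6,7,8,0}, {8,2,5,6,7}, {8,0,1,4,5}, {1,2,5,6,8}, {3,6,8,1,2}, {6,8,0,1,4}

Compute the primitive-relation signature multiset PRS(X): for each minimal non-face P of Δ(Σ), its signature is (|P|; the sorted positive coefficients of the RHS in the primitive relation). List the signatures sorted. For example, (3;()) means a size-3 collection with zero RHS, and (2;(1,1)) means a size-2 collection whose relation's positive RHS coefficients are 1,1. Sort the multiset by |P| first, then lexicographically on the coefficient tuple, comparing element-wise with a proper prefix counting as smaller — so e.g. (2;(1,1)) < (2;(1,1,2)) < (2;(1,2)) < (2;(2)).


7 minimal non-faces of Δ(Σ) (on 9 rays):

  P = {1,7}:  v_{1} + v_{7} = v_{2} — sig = (2;(1))
  P = {4,7}:  v_{4} + v_{7} = v_{3} — sig = (2;(1))
  P = {2,4}:  v_{2} + v_{4} = v_{1} + v_{3} — sig = (2;(1,1))
  P = {4,5,6}:  v_{4} + v_{5} + v_{6} = 0 — sig = (3;())
  P = {3,5,6}:  v_{3} + v_{5} + v_{6} = v_{7} — sig = (3;(1))
  P = {0,2,8}:  v_{0} + v_{2} + v_{8} = v_{5} + v_{6} — sig = (3;(1,1))
  P = {0,1,3,8}:  v_{0} + v_{1} + v_{3} + v_{8} = 0 — sig = (4;())

Hence PRS(X_Σ) =
{ (2;(1)) ×2,  (2;(1,1)),  (3;()),  (3;(1)),  (3;(1,1)),  (4;()) }


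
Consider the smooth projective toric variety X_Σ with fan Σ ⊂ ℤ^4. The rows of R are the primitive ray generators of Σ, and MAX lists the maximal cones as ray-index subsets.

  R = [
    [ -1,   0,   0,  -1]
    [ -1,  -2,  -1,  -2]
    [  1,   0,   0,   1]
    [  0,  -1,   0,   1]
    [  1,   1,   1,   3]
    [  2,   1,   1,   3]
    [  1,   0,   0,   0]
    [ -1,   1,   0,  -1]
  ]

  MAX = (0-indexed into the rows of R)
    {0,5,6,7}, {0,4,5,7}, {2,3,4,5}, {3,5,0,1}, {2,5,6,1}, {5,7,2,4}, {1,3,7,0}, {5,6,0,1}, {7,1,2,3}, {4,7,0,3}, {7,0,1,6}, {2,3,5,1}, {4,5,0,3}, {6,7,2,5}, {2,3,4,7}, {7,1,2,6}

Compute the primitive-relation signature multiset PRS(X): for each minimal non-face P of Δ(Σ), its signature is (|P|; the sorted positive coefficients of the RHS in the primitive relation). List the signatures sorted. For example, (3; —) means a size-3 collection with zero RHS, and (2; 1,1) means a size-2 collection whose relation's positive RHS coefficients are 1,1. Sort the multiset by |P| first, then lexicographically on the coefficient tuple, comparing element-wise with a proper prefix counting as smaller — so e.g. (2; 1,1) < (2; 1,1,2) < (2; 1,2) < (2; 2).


Σ has 6 primitive collections:

  P={0,2}:  v_{0} + v_{2} = 0  ⟹  sig = (2; —)
  P={1,4}:  v_{1} + v_{4} = v_{3}  ⟹  sig = (2; 1)
  P={4,6}:  v_{4} + v_{6} = v_{5}  ⟹  sig = (2; 1)
  P={3,6}:  v_{3} + v_{6} = v_{1} + v_{5}  ⟹  sig = (2; 1,1)
  P={1,5,7}:  v_{1} + v_{5} + v_{7} = 0  ⟹  sig = (3; —)
  P={3,5,7}:  v_{3} + v_{5} + v_{7} = v_{4}  ⟹  sig = (3; 1)

Signatures (|P|; sorted positive RHS coefficients), sorted:
    |P|=2: 4 collections, coeffs (), (1), (1), (1,1)
    |P|=3: 2 collections, coeffs (), (1)


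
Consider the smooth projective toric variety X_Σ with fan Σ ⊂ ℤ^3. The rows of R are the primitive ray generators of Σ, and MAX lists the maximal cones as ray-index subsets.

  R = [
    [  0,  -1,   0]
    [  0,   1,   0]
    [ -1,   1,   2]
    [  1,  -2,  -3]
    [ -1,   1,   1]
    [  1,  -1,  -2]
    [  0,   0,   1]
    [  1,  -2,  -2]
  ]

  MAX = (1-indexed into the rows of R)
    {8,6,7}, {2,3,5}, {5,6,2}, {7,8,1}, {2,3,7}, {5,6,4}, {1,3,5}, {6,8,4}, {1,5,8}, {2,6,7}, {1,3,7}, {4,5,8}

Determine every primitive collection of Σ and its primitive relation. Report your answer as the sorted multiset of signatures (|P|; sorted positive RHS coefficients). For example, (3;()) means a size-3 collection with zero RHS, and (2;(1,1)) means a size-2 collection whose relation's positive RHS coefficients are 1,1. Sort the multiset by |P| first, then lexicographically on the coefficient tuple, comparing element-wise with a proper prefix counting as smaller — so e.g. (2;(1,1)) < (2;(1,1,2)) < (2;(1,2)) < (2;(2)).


11 collections generate NE(X_Σ); each relation:

  P = {1,2}:  v_{1} + v_{2} = 0 — sig = (2;())
  P = {3,6}:  v_{3} + v_{6} = 0 — sig = (2;())
  P = {1,6}:  v_{1} + v_{6} = v_{8} — sig = (2;(1))
  P = {2,8}:  v_{2} + v_{8} = v_{6} — sig = (2;(1))
  P = {3,8}:  v_{3} + v_{8} = v_{1} — sig = (2;(1))
  P = {4,7}:  v_{4} + v_{7} = v_{8} — sig = (2;(1))
  P = {5,7}:  v_{5} + v_{7} = v_{3} — sig = (2;(1))
  P = {3,4}:  v_{3} + v_{4} = v_{5} + v_{8} — sig = (2;(1,1))
  P = {1,4}:  v_{1} + v_{4} = v_{5} + 2·v_{8} — sig = (2;(1,2))
  P = {2,4}:  v_{2} + v_{4} = v_{5} + 2·v_{6} — sig = (2;(1,2))
  P = {5,6,8}:  v_{5} + v_{6} + v_{8} = v_{4} — sig = (3;(1))

Signatures (|P|; sorted positive RHS coefficients), sorted:
{ (2;()) ×2,  (2;(1)) ×5,  (2;(1,1)),  (2;(1,2)) ×2,  (3;(1)) }


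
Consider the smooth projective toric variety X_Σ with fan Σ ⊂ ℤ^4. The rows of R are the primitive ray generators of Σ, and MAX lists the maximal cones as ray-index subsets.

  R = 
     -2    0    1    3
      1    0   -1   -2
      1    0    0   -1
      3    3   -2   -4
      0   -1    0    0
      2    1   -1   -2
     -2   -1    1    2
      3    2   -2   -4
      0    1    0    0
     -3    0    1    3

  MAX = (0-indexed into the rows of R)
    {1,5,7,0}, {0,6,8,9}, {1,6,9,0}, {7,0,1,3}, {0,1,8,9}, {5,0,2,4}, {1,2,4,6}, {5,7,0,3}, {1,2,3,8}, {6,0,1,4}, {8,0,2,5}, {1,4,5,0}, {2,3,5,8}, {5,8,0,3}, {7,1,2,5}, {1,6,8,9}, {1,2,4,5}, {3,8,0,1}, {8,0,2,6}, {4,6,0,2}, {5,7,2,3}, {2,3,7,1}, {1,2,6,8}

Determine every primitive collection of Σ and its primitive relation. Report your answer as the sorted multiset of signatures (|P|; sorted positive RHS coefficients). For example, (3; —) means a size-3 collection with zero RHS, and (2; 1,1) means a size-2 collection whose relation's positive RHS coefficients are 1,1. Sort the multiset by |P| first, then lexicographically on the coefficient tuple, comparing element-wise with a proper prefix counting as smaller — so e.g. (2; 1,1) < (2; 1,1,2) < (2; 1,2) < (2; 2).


Δ(Σ) — 10 vertices, 18 min non-faces:

  P={4,8}:  v_{4} + v_{8} = 0 ; sig = (2; —)
  P={5,6}:  v_{5} + v_{6} = 0 ; sig = (2; —)
  P={3,4}:  v_{3} + v_{4} = v_{7} ; sig = (2; 1)
  P={7,8}:  v_{7} + v_{8} = v_{3} ; sig = (2; 1)
  P={2,9}:  v_{2} + v_{9} = v_{6} + v_{8} ; sig = (2; 1,1)
  P={4,7}:  v_{4} + v_{7} = v_{1} + v_{5} ; sig = (2; 1,1)
  P={6,7}:  v_{6} + v_{7} = v_{1} + v_{8} ; sig = (2; 1,1)
  P={4,9}:  v_{4} + v_{9} = v_{0} + v_{1} + v_{6} ; sig = (2; 1,1,1)
  P={5,9}:  v_{5} + v_{9} = v_{0} + v_{1} + v_{8} ; sig = (2; 1,1,1)
  P={3,6}:  v_{3} + v_{6} = v_{1} + 2·v_{8} ; sig = (2; 1,2)
  P={7,9}:  v_{7} + v_{9} = v_{0} + 2·v_{1} + 2·v_{8} ; sig = (2; 1,2,2)
  P={3,9}:  v_{3} + v_{9} = v_{0} + 2·v_{1} + 3·v_{8} ; sig = (2; 1,2,3)
  P={0,1,2}:  v_{0} + v_{1} + v_{2} = 0 ; sig = (3; —)
  P={1,5,8}:  v_{1} + v_{5} + v_{8} = v_{7} ; sig = (3; 1)
  P={0,2,7}:  v_{0} + v_{2} + v_{7} = v_{5} + v_{8} ; sig = (3; 1,1)
  P={0,2,3}:  v_{0} + v_{2} + v_{3} = v_{5} + 2·v_{8} ; sig = (3; 1,2)
  P={1,3,5}:  v_{1} + v_{3} + v_{5} = 2·v_{7} ; sig = (3; 2)
  P={0,1,6,8}:  v_{0} + v_{1} + v_{6} + v_{8} = v_{9} ; sig = (4; 1)

Signatures (|P|; sorted positive RHS coefficients), sorted:
    (2; —)
    (2; —)
    (2; 1)
    (2; 1)
    (2; 1,1)
    (2; 1,1)
    (2; 1,1)
    (2; 1,1,1)
    (2; 1,1,1)
    (2; 1,2)
    (2; 1,2,2)
    (2; 1,2,3)
    (3; —)
    (3; 1)
    (3; 1,1)
    (3; 1,2)
    (3; 2)
    (4; 1)


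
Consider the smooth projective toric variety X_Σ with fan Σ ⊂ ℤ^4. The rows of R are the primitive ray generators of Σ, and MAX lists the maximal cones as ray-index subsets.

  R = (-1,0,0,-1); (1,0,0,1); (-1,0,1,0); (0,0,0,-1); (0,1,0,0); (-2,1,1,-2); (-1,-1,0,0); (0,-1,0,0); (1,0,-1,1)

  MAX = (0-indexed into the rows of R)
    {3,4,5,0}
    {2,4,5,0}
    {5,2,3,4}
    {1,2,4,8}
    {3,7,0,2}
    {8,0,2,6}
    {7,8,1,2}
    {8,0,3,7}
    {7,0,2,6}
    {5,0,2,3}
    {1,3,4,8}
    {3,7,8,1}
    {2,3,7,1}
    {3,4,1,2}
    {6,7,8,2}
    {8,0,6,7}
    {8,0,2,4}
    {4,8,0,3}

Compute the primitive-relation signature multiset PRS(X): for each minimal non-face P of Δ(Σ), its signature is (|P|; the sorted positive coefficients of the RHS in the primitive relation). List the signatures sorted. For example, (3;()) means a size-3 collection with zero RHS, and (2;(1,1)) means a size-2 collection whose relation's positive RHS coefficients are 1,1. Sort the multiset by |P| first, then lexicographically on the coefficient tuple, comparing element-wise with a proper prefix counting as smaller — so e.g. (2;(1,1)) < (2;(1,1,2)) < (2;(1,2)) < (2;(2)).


|primitive collections| = 12. Relations:

  {0,1}:  v_{0} + v_{1} = 0  →  sig = (2;())
  {4,7}:  v_{4} + v_{7} = 0  →  sig = (2;())
  {3,6}:  v_{3} + v_{6} = v_{0} + v_{7}  →  sig = (2;(1,1))
  {5,8}:  v_{5} + v_{8} = v_{0} + v_{4}  →  sig = (2;(1,1))
  {1,5}:  v_{1} + v_{5} = v_{2} + v_{3} + v_{4}  →  sig = (2;(1,1,1))
  {1,6}:  v_{1} + v_{6} = v_{2} + v_{7} + v_{8}  →  sig = (2;(1,1,1))
  {4,6}:  v_{4} + v_{6} = v_{0} + v_{2} + v_{8}  →  sig = (2;(1,1,1))
  {5,7}:  v_{5} + v_{7} = v_{0} + v_{2} + v_{3}  →  sig = (2;(1,1,1))
  {5,6}:  v_{5} + v_{6} = 2·v_{0} + v_{2}  →  sig = (2;(1,2))
  {2,3,8}:  v_{2} + v_{3} + v_{8} = 0  →  sig = (3;())
  {0,2,3,4}:  v_{0} + v_{2} + v_{3} + v_{4} = v_{5}  →  sig = (4;(1))
  {0,2,7,8}:  v_{0} + v_{2} + v_{7} + v_{8} = v_{6}  →  sig = (4;(1))

Hence PRS(X_Σ) =
{ (2;()) ×2,  (2;(1,1)) ×2,  (2;(1,1,1)) ×4,  (2;(1,2)),  (3;()),  (4;(1)) ×2 }


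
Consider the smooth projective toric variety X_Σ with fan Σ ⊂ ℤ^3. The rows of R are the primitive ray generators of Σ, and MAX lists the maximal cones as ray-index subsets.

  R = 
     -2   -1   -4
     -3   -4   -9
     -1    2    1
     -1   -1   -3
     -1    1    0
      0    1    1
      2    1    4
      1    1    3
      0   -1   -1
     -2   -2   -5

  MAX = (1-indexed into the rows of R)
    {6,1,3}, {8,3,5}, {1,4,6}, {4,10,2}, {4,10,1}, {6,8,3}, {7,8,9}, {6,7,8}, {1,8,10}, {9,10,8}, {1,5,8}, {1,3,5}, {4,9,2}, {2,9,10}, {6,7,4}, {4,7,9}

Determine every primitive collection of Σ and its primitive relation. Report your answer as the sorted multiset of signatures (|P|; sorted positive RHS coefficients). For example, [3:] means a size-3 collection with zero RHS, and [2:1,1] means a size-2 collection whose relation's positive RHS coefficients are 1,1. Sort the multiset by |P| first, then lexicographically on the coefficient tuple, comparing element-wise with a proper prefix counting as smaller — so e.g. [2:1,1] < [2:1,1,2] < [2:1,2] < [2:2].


The 24 primitive collections of Σ (r=10, n=3):

  P = {1,7}:  v_{1} + v_{7} = 0 — sig = [2:]
  P = {4,8}:  v_{4} + v_{8} = 0 — sig = [2:]
  P = {6,9}:  v_{6} + v_{9} = 0 — sig = [2:]
  P = {1,9}:  v_{1} + v_{9} = v_{10} — sig = [2:1]
  P = {3,9}:  v_{3} + v_{9} = v_{5} — sig = [2:1]
  P = {5,6}:  v_{5} + v_{6} = v_{3} — sig = [2:1]
  P = {6,10}:  v_{6} + v_{10} = v_{1} — sig = [2:1]
  P = {7,10}:  v_{7} + v_{10} = v_{9} — sig = [2:1]
  P = {2,5}:  v_{2} + v_{5} = v_{1} + v_{10} — sig = [2:1,1]
  P = {2,6}:  v_{2} + v_{6} = v_{4} + v_{10} — sig = [2:1,1]
  P = {2,8}:  v_{2} + v_{8} = v_{9} + v_{10} — sig = [2:1,1]
  P = {3,10}:  v_{3} + v_{10} = v_{1} + v_{5} — sig = [2:1,1]
  P = {4,5}:  v_{4} + v_{5} = v_{1} + v_{6} — sig = [2:1,1]
  P = {5,7}:  v_{5} + v_{7} = v_{6} + v_{8} — sig = [2:1,1]
  P = {5,9}:  v_{5} + v_{9} = v_{1} + v_{8} — sig = [2:1,1]
  P = {1,2}:  v_{1} + v_{2} = v_{4} + 2·v_{10} — sig = [2:1,2]
  P = {2,7}:  v_{2} + v_{7} = v_{4} + 2·v_{9} — sig = [2:1,2]
  P = {3,4}:  v_{3} + v_{4} = v_{1} + 2·v_{6} — sig = [2:1,2]
  P = {3,7}:  v_{3} + v_{7} = 2·v_{6} + v_{8} — sig = [2:1,2]
  P = {5,10}:  v_{5} + v_{10} = 2·v_{1} + v_{8} — sig = [2:1,2]
  P = {2,3}:  v_{2} + v_{3} = 2·v_{1} — sig = [2:2]
  P = {1,6,8}:  v_{1} + v_{6} + v_{8} = v_{5} — sig = [3:1]
  P = {4,9,10}:  v_{4} + v_{9} + v_{10} = v_{2} — sig = [3:1]
  P = {1,3,8}:  v_{1} + v_{3} + v_{8} = 2·v_{5} — sig = [3:2]

Signatures (|P|; sorted positive RHS coefficients), sorted:
{ [2:] ×3,  [2:1] ×5,  [2:1,1] ×7,  [2:1,2] ×5,  [2:2],  [3:1] ×2,  [3:2] }
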